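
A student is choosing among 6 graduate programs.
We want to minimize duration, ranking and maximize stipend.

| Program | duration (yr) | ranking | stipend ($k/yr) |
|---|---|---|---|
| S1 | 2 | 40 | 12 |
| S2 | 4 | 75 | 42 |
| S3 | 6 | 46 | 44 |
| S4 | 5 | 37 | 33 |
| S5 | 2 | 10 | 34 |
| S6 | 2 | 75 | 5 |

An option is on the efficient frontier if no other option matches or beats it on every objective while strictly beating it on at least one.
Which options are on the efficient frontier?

S1: dominated by S5 (duration 2≤2, ranking 10≤40, stipend 34≥12).
S2: not dominated.
S3: not dominated (best stipend).
S4: dominated by S5 (duration 2≤5, ranking 10≤37, stipend 34≥33).
S5: not dominated (best ranking).
S6: dominated by S1 (duration 2≤2, ranking 40≤75, stipend 12≥5).

S2, S3, S5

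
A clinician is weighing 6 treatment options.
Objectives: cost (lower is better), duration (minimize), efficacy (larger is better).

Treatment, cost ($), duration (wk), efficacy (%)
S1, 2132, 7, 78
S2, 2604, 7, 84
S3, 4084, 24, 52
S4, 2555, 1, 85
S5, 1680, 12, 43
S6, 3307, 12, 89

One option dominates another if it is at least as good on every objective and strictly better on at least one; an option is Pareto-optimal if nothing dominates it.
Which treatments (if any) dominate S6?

none

S1: worse on efficacy (78 vs 89).
S2: worse on efficacy (84 vs 89).
S3: worse on cost (4084 vs 3307).
S4: worse on efficacy (85 vs 89).
S5: worse on efficacy (43 vs 89).
No option dominates S6.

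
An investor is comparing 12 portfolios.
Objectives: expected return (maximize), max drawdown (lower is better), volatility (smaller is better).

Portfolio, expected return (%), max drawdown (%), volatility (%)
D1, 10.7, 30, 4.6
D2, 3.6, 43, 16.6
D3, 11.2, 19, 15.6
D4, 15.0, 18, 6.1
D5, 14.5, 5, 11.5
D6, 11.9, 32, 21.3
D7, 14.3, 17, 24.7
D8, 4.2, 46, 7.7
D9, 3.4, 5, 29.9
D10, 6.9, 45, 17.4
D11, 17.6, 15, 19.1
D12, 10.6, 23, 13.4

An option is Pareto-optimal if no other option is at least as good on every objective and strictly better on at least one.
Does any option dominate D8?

D1 vs D8: expected return 10.7≥4.2, max drawdown 30≤46, volatility 4.6≤7.7 — D1 is at least as good on every objective and strictly better on at least one, so D1 dominates D8.

Yes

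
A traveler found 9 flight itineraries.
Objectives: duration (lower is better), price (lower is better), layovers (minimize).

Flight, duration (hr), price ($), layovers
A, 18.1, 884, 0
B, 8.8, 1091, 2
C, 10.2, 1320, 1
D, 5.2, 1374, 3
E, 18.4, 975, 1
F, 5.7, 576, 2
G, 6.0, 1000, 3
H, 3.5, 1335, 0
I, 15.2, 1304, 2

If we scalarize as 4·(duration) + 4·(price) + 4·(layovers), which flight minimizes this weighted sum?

A: 4·18.1 + 4·884 + 4·0 = 3608.4
B: 4·8.8 + 4·1091 + 4·2 = 4407.2
C: 4·10.2 + 4·1320 + 4·1 = 5324.8
D: 4·5.2 + 4·1374 + 4·3 = 5528.8
E: 4·18.4 + 4·975 + 4·1 = 3977.6
F: 4·5.7 + 4·576 + 4·2 = 2334.8
G: 4·6.0 + 4·1000 + 4·3 = 4036.0
H: 4·3.5 + 4·1335 + 4·0 = 5354.0
I: 4·15.2 + 4·1304 + 4·2 = 5284.8
Lowest: F at 2334.8.

F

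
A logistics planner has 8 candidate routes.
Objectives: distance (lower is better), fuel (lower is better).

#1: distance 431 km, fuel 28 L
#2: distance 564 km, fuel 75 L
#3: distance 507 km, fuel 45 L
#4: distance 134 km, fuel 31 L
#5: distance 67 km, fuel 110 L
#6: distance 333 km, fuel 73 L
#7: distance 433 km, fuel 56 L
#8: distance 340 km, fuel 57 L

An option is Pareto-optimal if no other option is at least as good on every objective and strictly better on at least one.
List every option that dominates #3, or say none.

#1: distance 431≤507, fuel 28≤45 — dominates #3.
#4: distance 134≤507, fuel 31≤45 — dominates #3.
Others (#2, #5, #6, #7, #8) are each worse than #3 on at least one objective.

#1, #4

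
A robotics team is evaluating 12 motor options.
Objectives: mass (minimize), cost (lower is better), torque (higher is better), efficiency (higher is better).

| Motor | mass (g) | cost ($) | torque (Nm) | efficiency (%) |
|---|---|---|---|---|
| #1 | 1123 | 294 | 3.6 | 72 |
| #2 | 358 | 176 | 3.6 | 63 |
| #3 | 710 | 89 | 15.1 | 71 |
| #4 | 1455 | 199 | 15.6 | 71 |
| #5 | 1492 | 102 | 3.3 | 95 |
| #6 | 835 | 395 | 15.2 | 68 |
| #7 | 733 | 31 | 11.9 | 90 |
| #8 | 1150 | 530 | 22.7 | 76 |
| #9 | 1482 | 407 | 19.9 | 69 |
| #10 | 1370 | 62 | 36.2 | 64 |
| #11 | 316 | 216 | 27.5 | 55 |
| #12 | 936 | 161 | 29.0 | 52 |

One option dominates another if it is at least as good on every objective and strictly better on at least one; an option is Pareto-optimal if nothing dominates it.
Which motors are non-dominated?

#2, #3, #4, #5, #6, #7, #8, #9, #10, #11, #12

#1: dominated by #7 (mass 733≤1123, cost 31≤294, torque 11.9≥3.6, efficiency 90≥72).
#2: not dominated.
#3: not dominated.
#4: not dominated.
#5: not dominated (best efficiency).
#6: not dominated.
#7: not dominated (best cost).
#8: not dominated.
#9: not dominated.
#10: not dominated (best torque).
#11: not dominated (best mass).
#12: not dominated.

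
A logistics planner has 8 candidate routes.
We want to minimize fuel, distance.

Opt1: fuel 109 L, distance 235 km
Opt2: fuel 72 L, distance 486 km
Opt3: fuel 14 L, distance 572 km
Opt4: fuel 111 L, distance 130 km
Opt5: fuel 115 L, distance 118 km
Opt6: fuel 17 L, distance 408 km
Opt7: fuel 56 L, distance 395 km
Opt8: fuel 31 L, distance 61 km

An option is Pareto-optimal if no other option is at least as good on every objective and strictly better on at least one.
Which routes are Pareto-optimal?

Opt3, Opt6, Opt8

Opt1: dominated by Opt8 (fuel 31≤109, distance 61≤235).
Opt2: dominated by Opt6 (fuel 17≤72, distance 408≤486).
Opt3: not dominated (best fuel).
Opt4: dominated by Opt8 (fuel 31≤111, distance 61≤130).
Opt5: dominated by Opt8 (fuel 31≤115, distance 61≤118).
Opt6: not dominated.
Opt7: dominated by Opt8 (fuel 31≤56, distance 61≤395).
Opt8: not dominated (best distance).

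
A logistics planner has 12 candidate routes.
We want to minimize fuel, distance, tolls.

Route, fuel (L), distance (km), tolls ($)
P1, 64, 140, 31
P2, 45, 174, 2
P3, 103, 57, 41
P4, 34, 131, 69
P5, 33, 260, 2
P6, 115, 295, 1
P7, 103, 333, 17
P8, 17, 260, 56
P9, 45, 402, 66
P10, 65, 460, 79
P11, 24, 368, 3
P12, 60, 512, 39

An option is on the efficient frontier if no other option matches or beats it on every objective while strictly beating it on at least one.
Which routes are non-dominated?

P1, P2, P3, P4, P5, P6, P8, P11

P1: not dominated.
P2: not dominated.
P3: not dominated (best distance).
P4: not dominated.
P5: not dominated.
P6: not dominated (best tolls).
P7: dominated by P2 (fuel 45≤103, distance 174≤333, tolls 2≤17).
P8: not dominated (best fuel).
P9: dominated by P2 (fuel 45≤45, distance 174≤402, tolls 2≤66).
P10: dominated by P1 (fuel 64≤65, distance 140≤460, tolls 31≤79).
P11: not dominated.
P12: dominated by P2 (fuel 45≤60, distance 174≤512, tolls 2≤39).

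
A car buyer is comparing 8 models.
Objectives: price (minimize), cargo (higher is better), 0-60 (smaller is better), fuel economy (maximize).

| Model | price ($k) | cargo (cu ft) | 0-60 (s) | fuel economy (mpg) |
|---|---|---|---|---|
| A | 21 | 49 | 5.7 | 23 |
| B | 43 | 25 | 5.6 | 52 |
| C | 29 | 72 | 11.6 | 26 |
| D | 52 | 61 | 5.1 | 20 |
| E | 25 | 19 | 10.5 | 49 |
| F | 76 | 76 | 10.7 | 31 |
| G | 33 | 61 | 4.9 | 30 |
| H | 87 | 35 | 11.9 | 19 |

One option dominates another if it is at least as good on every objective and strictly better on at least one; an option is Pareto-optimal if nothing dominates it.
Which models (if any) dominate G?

A: worse on cargo (49 vs 61).
B: worse on price (43 vs 33).
C: worse on 0-60 (11.6 vs 4.9).
D: worse on price (52 vs 33).
E: worse on cargo (19 vs 61).
F: worse on price (76 vs 33).
H: worse on price (87 vs 33).
No option dominates G.

none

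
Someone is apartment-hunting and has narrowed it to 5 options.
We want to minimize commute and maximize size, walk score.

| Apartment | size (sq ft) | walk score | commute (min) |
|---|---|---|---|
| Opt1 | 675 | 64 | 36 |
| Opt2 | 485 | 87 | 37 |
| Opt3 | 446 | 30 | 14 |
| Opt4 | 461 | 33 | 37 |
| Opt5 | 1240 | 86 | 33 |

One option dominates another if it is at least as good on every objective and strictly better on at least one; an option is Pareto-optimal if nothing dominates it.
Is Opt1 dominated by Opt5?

Opt5 vs Opt1: size 1240≥675, walk score 86≥64, commute 33≤36 — Opt5 is at least as good on every objective with at least one strict improvement.

Yes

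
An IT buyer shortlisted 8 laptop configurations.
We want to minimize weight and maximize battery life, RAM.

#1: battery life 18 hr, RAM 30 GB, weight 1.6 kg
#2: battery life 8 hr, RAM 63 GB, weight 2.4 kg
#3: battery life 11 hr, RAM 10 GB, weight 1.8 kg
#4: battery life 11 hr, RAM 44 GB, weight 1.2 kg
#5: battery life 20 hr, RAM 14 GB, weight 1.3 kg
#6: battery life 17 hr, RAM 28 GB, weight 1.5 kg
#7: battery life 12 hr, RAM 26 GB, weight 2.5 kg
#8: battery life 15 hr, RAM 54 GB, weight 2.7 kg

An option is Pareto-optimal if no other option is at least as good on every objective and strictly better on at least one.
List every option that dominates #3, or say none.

#1, #4, #5, #6

#1: battery life 18≥11, RAM 30≥10, weight 1.6≤1.8 — dominates #3.
#4: battery life 11≥11, RAM 44≥10, weight 1.2≤1.8 — dominates #3.
#5: battery life 20≥11, RAM 14≥10, weight 1.3≤1.8 — dominates #3.
#6: battery life 17≥11, RAM 28≥10, weight 1.5≤1.8 — dominates #3.
Others (#2, #7, #8) are each worse than #3 on at least one objective.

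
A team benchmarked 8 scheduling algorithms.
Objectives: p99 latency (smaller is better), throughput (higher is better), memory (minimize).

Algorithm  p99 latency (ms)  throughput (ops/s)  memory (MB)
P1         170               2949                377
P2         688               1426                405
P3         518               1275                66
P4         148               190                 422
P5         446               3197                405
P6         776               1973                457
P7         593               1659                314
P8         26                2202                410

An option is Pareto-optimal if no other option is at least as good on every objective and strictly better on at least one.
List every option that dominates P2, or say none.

P1: p99 latency 170≤688, throughput 2949≥1426, memory 377≤405 — dominates P2.
P5: p99 latency 446≤688, throughput 3197≥1426, memory 405≤405 — dominates P2.
P7: p99 latency 593≤688, throughput 1659≥1426, memory 314≤405 — dominates P2.
Others (P3, P4, P6, P8) are each worse than P2 on at least one objective.

P1, P5, P7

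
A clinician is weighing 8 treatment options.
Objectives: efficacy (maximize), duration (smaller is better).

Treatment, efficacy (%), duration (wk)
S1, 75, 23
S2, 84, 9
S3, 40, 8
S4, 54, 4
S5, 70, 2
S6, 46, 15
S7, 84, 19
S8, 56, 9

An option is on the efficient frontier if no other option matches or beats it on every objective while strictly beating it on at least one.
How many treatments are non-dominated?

2

S1: dominated by S2 (efficacy 84≥75, duration 9≤23).
S2: not dominated.
S3: dominated by S4 (efficacy 54≥40, duration 4≤8).
S4: dominated by S5 (efficacy 70≥54, duration 2≤4).
S5: not dominated (best duration).
S6: dominated by S2 (efficacy 84≥46, duration 9≤15).
S7: dominated by S2 (efficacy 84≥84, duration 9≤19).
S8: dominated by S2 (efficacy 84≥56, duration 9≤9).
Pareto-optimal: S2, S5 → 2.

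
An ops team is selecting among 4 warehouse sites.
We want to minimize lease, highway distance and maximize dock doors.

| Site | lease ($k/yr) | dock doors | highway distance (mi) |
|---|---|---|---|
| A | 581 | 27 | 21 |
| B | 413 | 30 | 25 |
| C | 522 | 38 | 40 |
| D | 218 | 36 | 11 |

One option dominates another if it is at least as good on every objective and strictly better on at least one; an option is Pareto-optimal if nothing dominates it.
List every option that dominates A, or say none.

D: lease 218≤581, dock doors 36≥27, highway distance 11≤21 — dominates A.
Others (B, C) are each worse than A on at least one objective.

D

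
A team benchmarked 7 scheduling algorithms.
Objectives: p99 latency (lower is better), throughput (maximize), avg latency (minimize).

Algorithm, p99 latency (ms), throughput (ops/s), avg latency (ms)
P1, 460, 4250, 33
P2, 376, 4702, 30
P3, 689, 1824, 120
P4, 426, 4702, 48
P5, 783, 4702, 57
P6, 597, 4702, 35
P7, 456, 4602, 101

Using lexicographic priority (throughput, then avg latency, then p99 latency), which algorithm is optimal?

P2

First maximize throughput: best is 4702, kept {P2, P4, P5, P6}.
Then minimize avg latency: best is 30, kept {P2}.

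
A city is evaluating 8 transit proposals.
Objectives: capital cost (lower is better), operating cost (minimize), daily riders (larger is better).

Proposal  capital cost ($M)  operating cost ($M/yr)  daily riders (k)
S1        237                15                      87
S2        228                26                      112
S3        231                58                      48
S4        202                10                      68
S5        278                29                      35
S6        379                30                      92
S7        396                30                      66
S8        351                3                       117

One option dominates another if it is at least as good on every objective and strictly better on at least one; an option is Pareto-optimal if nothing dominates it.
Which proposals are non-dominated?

S1: not dominated.
S2: not dominated.
S3: dominated by S2 (capital cost 228≤231, operating cost 26≤58, daily riders 112≥48).
S4: not dominated (best capital cost).
S5: dominated by S1 (capital cost 237≤278, operating cost 15≤29, daily riders 87≥35).
S6: dominated by S2 (capital cost 228≤379, operating cost 26≤30, daily riders 112≥92).
S7: dominated by S1 (capital cost 237≤396, operating cost 15≤30, daily riders 87≥66).
S8: not dominated (best operating cost).

S1, S2, S4, S8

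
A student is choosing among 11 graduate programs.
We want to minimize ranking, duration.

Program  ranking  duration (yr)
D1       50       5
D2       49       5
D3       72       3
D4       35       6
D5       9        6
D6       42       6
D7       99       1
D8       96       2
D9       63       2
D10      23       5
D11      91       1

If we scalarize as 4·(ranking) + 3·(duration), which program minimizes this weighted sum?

D1: 4·50 + 3·5 = 215
D2: 4·49 + 3·5 = 211
D3: 4·72 + 3·3 = 297
D4: 4·35 + 3·6 = 158
D5: 4·9 + 3·6 = 54
D6: 4·42 + 3·6 = 186
D7: 4·99 + 3·1 = 399
D8: 4·96 + 3·2 = 390
D9: 4·63 + 3·2 = 258
D10: 4·23 + 3·5 = 107
D11: 4·91 + 3·1 = 367
Lowest: D5 at 54.

D5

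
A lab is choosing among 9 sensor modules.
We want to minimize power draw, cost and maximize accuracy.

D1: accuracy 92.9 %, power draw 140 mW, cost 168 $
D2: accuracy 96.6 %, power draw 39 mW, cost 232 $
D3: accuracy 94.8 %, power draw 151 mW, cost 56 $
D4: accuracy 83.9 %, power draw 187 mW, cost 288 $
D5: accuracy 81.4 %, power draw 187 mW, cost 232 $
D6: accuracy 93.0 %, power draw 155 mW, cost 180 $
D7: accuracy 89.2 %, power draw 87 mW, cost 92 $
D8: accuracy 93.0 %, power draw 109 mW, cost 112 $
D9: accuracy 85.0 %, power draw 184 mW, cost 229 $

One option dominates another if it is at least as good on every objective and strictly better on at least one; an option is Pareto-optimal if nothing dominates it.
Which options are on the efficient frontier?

D2, D3, D7, D8

D1: dominated by D8 (accuracy 93.0≥92.9, power draw 109≤140, cost 112≤168).
D2: not dominated (best accuracy).
D3: not dominated (best cost).
D4: dominated by D1 (accuracy 92.9≥83.9, power draw 140≤187, cost 168≤288).
D5: dominated by D1 (accuracy 92.9≥81.4, power draw 140≤187, cost 168≤232).
D6: dominated by D3 (accuracy 94.8≥93.0, power draw 151≤155, cost 56≤180).
D7: not dominated.
D8: not dominated.
D9: dominated by D1 (accuracy 92.9≥85.0, power draw 140≤184, cost 168≤229).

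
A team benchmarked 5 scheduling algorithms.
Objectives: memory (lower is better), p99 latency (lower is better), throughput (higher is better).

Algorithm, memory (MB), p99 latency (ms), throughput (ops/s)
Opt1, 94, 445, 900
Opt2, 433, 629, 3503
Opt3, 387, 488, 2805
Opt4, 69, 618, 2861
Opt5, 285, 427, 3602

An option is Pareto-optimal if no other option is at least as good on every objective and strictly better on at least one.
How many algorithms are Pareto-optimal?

Opt1: not dominated.
Opt2: dominated by Opt5 (memory 285≤433, p99 latency 427≤629, throughput 3602≥3503).
Opt3: dominated by Opt5 (memory 285≤387, p99 latency 427≤488, throughput 3602≥2805).
Opt4: not dominated (best memory).
Opt5: not dominated (best p99 latency).
Pareto-optimal: Opt1, Opt4, Opt5 → 3.

3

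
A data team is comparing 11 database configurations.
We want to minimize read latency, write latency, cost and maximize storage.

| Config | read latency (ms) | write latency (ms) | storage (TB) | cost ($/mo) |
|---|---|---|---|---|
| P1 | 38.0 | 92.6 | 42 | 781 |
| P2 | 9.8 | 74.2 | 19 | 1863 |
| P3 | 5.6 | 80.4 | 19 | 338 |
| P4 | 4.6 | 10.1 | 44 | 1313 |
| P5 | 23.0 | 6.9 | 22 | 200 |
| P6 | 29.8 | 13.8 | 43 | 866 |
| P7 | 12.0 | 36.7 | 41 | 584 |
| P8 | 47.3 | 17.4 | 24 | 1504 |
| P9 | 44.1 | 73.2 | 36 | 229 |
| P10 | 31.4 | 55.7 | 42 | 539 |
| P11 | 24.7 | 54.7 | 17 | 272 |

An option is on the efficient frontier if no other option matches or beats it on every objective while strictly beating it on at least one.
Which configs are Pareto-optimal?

P1: dominated by P10 (read latency 31.4≤38.0, write latency 55.7≤92.6, storage 42≥42, cost 539≤781).
P2: dominated by P4 (read latency 4.6≤9.8, write latency 10.1≤74.2, storage 44≥19, cost 1313≤1863).
P3: not dominated.
P4: not dominated (best read latency).
P5: not dominated (best write latency).
P6: not dominated.
P7: not dominated.
P8: dominated by P4 (read latency 4.6≤47.3, write latency 10.1≤17.4, storage 44≥24, cost 1313≤1504).
P9: not dominated.
P10: not dominated.
P11: dominated by P5 (read latency 23.0≤24.7, write latency 6.9≤54.7, storage 22≥17, cost 200≤272).

P3, P4, P5, P6, P7, P9, P10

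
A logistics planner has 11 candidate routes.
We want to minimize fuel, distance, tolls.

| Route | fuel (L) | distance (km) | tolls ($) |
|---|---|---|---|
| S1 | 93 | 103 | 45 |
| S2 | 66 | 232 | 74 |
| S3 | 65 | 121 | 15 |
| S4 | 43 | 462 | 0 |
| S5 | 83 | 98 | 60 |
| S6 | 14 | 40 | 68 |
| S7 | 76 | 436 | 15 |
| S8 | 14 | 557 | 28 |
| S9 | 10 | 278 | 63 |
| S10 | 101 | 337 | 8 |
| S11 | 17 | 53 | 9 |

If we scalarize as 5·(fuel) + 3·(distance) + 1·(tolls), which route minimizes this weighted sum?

S1: 5·93 + 3·103 + 1·45 = 819
S2: 5·66 + 3·232 + 1·74 = 1100
S3: 5·65 + 3·121 + 1·15 = 703
S4: 5·43 + 3·462 + 1·0 = 1601
S5: 5·83 + 3·98 + 1·60 = 769
S6: 5·14 + 3·40 + 1·68 = 258
S7: 5·76 + 3·436 + 1·15 = 1703
S8: 5·14 + 3·557 + 1·28 = 1769
S9: 5·10 + 3·278 + 1·63 = 947
S10: 5·101 + 3·337 + 1·8 = 1524
S11: 5·17 + 3·53 + 1·9 = 253
Lowest: S11 at 253.

S11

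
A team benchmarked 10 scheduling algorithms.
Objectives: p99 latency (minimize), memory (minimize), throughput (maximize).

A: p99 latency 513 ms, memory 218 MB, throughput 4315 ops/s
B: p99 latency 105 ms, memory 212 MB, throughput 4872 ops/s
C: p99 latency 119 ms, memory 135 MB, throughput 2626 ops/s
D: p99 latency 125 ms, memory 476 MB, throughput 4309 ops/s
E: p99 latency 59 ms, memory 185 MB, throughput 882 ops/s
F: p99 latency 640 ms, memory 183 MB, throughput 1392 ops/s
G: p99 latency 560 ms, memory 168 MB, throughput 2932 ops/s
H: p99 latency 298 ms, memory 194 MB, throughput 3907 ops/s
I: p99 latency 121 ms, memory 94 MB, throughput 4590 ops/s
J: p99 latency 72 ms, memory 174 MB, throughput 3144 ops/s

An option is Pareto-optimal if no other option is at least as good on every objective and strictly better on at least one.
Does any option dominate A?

B vs A: p99 latency 105≤513, memory 212≤218, throughput 4872≥4315 — B is at least as good on every objective and strictly better on at least one, so B dominates A.

Yes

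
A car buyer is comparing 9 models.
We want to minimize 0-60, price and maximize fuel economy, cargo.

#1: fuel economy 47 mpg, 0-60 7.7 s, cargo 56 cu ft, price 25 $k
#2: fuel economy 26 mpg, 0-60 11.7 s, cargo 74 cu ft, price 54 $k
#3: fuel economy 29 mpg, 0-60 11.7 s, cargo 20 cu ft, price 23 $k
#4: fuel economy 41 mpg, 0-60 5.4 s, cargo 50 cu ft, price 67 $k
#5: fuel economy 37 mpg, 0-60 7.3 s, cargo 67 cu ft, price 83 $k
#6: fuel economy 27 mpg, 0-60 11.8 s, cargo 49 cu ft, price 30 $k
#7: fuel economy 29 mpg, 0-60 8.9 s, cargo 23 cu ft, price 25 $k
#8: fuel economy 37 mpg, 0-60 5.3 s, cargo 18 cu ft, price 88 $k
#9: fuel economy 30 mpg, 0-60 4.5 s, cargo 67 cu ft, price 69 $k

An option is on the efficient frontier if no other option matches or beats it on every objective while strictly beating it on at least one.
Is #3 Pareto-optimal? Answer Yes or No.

#1: worse on price (25 vs 23).
#2: worse on fuel economy (26 vs 29).
#4: worse on price (67 vs 23).
#5: worse on price (83 vs 23).
#6: worse on fuel economy (27 vs 29).
#7: worse on price (25 vs 23).
#8: worse on cargo (18 vs 20).
#9: worse on price (69 vs 23).
No option is at least as good as #3 on every objective and strictly better on one.

Yes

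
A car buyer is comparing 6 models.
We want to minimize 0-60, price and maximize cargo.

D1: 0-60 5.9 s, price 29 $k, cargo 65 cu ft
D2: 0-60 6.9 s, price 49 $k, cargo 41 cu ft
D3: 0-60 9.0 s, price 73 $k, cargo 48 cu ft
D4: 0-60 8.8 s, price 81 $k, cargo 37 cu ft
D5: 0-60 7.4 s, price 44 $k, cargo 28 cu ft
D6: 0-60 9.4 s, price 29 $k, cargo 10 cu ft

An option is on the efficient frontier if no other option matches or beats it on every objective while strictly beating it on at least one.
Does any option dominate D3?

Yes

D1 vs D3: 0-60 5.9≤9.0, price 29≤73, cargo 65≥48 — D1 is at least as good on every objective and strictly better on at least one, so D1 dominates D3.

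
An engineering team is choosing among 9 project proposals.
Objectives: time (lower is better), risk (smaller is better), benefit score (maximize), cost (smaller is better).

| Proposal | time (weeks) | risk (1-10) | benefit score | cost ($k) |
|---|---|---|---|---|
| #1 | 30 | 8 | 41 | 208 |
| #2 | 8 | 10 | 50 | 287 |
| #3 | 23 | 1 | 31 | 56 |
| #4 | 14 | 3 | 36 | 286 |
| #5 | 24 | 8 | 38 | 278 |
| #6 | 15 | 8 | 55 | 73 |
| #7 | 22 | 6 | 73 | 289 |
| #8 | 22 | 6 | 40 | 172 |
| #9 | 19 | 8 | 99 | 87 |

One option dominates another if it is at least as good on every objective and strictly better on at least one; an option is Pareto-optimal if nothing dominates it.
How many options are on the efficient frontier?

#1: dominated by #6 (time 15≤30, risk 8≤8, benefit score 55≥41, cost 73≤208).
#2: not dominated (best time).
#3: not dominated (best risk).
#4: not dominated.
#5: dominated by #6 (time 15≤24, risk 8≤8, benefit score 55≥38, cost 73≤278).
#6: not dominated.
#7: not dominated.
#8: not dominated.
#9: not dominated (best benefit score).
Pareto-optimal: #2, #3, #4, #6, #7, #8, #9 → 7.

7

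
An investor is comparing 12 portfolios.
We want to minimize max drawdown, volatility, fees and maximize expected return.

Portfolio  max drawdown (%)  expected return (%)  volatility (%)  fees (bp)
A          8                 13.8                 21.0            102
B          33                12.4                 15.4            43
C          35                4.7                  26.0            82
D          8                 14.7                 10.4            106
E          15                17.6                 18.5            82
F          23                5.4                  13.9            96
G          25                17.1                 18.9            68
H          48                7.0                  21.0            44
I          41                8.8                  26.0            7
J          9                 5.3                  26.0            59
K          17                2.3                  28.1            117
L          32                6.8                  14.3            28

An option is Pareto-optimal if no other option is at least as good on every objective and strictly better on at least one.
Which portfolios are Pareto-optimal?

A: not dominated.
B: not dominated.
C: dominated by B (max drawdown 33≤35, expected return 12.4≥4.7, volatility 15.4≤26.0, fees 43≤82).
D: not dominated (best volatility).
E: not dominated (best expected return).
F: not dominated.
G: not dominated.
H: dominated by B (max drawdown 33≤48, expected return 12.4≥7.0, volatility 15.4≤21.0, fees 43≤44).
I: not dominated (best fees).
J: not dominated.
K: dominated by A (max drawdown 8≤17, expected return 13.8≥2.3, volatility 21.0≤28.1, fees 102≤117).
L: not dominated.

A, B, D, E, F, G, I, J, L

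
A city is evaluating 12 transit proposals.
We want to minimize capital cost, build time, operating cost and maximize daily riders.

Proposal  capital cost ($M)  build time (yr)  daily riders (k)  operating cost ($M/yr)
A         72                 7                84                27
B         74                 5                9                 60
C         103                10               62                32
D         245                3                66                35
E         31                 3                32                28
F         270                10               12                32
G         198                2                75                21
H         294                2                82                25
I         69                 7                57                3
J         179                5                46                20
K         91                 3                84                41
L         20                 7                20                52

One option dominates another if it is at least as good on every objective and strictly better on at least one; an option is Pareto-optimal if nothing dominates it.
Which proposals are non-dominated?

A, E, G, H, I, J, K, L

A: not dominated.
B: dominated by E (capital cost 31≤74, build time 3≤5, daily riders 32≥9, operating cost 28≤60).
C: dominated by A (capital cost 72≤103, build time 7≤10, daily riders 84≥62, operating cost 27≤32).
D: dominated by G (capital cost 198≤245, build time 2≤3, daily riders 75≥66, operating cost 21≤35).
E: not dominated.
F: dominated by A (capital cost 72≤270, build time 7≤10, daily riders 84≥12, operating cost 27≤32).
G: not dominated.
H: not dominated.
I: not dominated (best operating cost).
J: not dominated.
K: not dominated.
L: not dominated (best capital cost).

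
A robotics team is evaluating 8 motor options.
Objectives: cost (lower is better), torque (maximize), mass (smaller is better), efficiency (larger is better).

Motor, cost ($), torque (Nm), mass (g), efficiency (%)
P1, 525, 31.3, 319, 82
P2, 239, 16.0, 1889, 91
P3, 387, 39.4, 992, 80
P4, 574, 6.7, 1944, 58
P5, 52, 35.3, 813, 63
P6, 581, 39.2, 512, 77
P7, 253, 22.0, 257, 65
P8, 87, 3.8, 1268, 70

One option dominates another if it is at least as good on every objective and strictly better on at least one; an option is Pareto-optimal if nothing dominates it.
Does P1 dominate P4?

Yes

P1 vs P4: cost 525≤574, torque 31.3≥6.7, mass 319≤1944, efficiency 82≥58 — P1 is at least as good on every objective with at least one strict improvement.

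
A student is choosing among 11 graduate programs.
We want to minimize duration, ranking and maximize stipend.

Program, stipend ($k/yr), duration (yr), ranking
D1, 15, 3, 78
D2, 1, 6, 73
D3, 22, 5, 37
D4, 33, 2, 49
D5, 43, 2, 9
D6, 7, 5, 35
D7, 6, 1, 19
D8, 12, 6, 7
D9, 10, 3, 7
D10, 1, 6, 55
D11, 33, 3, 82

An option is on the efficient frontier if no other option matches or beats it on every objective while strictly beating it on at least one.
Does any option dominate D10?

D3 vs D10: stipend 22≥1, duration 5≤6, ranking 37≤55 — D3 is at least as good on every objective and strictly better on at least one, so D3 dominates D10.

Yes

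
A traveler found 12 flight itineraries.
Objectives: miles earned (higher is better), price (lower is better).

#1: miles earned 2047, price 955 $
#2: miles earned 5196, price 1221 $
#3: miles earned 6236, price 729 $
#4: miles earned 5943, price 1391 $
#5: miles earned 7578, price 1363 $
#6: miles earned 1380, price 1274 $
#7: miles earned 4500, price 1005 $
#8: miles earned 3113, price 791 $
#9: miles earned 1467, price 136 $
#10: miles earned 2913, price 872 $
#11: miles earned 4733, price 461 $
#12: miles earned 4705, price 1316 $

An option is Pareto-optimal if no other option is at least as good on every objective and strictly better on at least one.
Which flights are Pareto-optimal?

#1: dominated by #3 (miles earned 6236≥2047, price 729≤955).
#2: dominated by #3 (miles earned 6236≥5196, price 729≤1221).
#3: not dominated.
#4: dominated by #3 (miles earned 6236≥5943, price 729≤1391).
#5: not dominated (best miles earned).
#6: dominated by #1 (miles earned 2047≥1380, price 955≤1274).
#7: dominated by #3 (miles earned 6236≥4500, price 729≤1005).
#8: dominated by #3 (miles earned 6236≥3113, price 729≤791).
#9: not dominated (best price).
#10: dominated by #3 (miles earned 6236≥2913, price 729≤872).
#11: not dominated.
#12: dominated by #2 (miles earned 5196≥4705, price 1221≤1316).

#3, #5, #9, #11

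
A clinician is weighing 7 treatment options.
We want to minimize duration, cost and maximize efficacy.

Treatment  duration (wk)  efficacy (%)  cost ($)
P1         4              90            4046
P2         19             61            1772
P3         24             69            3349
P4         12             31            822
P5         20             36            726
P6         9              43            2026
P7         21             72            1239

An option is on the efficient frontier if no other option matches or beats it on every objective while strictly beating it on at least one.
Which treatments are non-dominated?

P1, P2, P4, P5, P6, P7

P1: not dominated (best duration).
P2: not dominated.
P3: dominated by P7 (duration 21≤24, efficacy 72≥69, cost 1239≤3349).
P4: not dominated.
P5: not dominated (best cost).
P6: not dominated.
P7: not dominated.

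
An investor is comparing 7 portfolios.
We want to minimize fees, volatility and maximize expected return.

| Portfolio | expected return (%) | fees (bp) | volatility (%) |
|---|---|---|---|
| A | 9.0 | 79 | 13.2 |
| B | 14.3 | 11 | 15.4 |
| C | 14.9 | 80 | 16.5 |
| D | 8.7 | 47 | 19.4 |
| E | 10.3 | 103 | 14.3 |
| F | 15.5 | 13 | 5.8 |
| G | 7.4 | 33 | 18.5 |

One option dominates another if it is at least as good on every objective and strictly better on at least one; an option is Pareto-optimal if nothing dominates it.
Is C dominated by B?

No

B vs C: B is worse on expected return (14.3 vs 14.9), so it does not dominate C.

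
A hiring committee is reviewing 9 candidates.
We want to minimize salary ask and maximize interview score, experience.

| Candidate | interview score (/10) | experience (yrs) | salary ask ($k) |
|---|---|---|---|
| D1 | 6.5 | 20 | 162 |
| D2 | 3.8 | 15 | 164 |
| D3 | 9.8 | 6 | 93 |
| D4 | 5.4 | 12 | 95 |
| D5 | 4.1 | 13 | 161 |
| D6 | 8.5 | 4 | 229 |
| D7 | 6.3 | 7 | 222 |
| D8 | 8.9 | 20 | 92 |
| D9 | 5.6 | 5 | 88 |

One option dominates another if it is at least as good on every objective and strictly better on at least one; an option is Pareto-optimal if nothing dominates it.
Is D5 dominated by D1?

No

D1 vs D5: D1 is worse on salary ask (162 vs 161), so it does not dominate D5.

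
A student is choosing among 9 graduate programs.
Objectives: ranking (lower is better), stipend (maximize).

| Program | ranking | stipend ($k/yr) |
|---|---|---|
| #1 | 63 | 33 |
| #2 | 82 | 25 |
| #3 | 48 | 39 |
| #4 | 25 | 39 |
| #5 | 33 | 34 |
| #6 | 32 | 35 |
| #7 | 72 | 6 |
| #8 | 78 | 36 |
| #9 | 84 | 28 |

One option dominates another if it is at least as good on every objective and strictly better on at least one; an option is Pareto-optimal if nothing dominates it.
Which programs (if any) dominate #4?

#1: worse on ranking (63 vs 25).
#2: worse on ranking (82 vs 25).
#3: worse on ranking (48 vs 25).
#5: worse on ranking (33 vs 25).
#6: worse on ranking (32 vs 25).
#7: worse on ranking (72 vs 25).
#8: worse on ranking (78 vs 25).
#9: worse on ranking (84 vs 25).
No option dominates #4.

none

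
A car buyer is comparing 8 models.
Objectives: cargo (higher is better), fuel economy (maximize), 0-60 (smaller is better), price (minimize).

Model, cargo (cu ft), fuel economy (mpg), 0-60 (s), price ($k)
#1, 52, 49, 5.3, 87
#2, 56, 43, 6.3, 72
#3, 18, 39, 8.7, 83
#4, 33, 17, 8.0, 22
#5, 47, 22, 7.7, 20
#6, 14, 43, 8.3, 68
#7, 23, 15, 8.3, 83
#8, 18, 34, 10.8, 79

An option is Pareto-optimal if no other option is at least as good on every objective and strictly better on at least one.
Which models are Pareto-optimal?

#1: not dominated (best fuel economy).
#2: not dominated (best cargo).
#3: dominated by #2 (cargo 56≥18, fuel economy 43≥39, 0-60 6.3≤8.7, price 72≤83).
#4: dominated by #5 (cargo 47≥33, fuel economy 22≥17, 0-60 7.7≤8.0, price 20≤22).
#5: not dominated (best price).
#6: not dominated.
#7: dominated by #2 (cargo 56≥23, fuel economy 43≥15, 0-60 6.3≤8.3, price 72≤83).
#8: dominated by #2 (cargo 56≥18, fuel economy 43≥34, 0-60 6.3≤10.8, price 72≤79).

#1, #2, #5, #6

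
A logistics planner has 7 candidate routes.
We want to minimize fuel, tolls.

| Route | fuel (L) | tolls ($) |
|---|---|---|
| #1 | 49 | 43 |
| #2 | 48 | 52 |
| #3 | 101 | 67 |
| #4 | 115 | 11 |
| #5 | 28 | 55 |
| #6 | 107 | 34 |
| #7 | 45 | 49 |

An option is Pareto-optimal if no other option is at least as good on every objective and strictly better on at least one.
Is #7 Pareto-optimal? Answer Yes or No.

Yes

#1: worse on fuel (49 vs 45).
#2: worse on fuel (48 vs 45).
#3: worse on fuel (101 vs 45).
#4: worse on fuel (115 vs 45).
#5: worse on tolls (55 vs 49).
#6: worse on fuel (107 vs 45).
No option is at least as good as #7 on every objective and strictly better on one.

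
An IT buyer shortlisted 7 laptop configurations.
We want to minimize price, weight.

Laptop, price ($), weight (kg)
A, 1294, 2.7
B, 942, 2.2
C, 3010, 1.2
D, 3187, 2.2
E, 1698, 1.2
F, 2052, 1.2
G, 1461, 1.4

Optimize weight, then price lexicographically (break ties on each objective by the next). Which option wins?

E

First minimize weight: best is 1.2, kept {C, E, F}.
Then minimize price: best is 1698, kept {E}.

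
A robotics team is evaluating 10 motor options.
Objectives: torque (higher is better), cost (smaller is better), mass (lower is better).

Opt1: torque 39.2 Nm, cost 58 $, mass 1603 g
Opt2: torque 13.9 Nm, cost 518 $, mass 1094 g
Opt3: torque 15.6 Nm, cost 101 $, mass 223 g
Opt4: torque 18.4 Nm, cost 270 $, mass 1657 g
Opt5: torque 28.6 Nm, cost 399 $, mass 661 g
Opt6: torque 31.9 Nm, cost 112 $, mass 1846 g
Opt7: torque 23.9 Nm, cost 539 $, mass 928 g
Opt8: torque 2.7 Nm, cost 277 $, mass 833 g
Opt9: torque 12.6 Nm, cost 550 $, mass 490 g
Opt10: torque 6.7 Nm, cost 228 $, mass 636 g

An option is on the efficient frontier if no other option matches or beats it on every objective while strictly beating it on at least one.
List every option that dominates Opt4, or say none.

Opt1: torque 39.2≥18.4, cost 58≤270, mass 1603≤1657 — dominates Opt4.
Others (Opt2, Opt3, Opt5, Opt6, Opt7, Opt8, Opt9, Opt10) are each worse than Opt4 on at least one objective.

Opt1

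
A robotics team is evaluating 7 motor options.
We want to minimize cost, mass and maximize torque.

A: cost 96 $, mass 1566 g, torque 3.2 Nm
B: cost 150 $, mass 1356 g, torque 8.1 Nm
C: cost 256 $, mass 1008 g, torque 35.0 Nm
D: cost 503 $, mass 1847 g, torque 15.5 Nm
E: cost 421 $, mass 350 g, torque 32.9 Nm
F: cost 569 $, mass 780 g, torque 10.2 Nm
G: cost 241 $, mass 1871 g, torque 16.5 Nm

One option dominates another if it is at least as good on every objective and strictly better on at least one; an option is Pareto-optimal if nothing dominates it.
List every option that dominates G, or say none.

A: worse on torque (3.2 vs 16.5).
B: worse on torque (8.1 vs 16.5).
C: worse on cost (256 vs 241).
D: worse on cost (503 vs 241).
E: worse on cost (421 vs 241).
F: worse on cost (569 vs 241).
No option dominates G.

none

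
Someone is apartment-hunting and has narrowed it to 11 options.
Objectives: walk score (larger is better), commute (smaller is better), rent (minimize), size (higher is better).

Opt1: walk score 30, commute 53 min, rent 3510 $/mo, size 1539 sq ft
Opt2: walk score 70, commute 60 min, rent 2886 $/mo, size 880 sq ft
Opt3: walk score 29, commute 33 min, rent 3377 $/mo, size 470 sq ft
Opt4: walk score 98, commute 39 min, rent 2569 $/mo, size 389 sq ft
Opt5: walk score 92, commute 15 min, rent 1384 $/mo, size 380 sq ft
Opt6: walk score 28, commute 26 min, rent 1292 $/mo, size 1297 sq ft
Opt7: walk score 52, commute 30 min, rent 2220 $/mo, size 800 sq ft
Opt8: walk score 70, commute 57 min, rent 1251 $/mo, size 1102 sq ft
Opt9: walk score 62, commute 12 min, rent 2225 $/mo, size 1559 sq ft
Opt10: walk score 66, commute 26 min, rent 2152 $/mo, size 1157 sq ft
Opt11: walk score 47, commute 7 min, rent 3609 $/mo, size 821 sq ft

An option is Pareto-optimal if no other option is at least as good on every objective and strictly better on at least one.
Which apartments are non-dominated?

Opt1: dominated by Opt9 (walk score 62≥30, commute 12≤53, rent 2225≤3510, size 1559≥1539).
Opt2: dominated by Opt8 (walk score 70≥70, commute 57≤60, rent 1251≤2886, size 1102≥880).
Opt3: dominated by Opt7 (walk score 52≥29, commute 30≤33, rent 2220≤3377, size 800≥470).
Opt4: not dominated (best walk score).
Opt5: not dominated.
Opt6: not dominated.
Opt7: dominated by Opt10 (walk score 66≥52, commute 26≤30, rent 2152≤2220, size 1157≥800).
Opt8: not dominated (best rent).
Opt9: not dominated (best size).
Opt10: not dominated.
Opt11: not dominated (best commute).

Opt4, Opt5, Opt6, Opt8, Opt9, Opt10, Opt11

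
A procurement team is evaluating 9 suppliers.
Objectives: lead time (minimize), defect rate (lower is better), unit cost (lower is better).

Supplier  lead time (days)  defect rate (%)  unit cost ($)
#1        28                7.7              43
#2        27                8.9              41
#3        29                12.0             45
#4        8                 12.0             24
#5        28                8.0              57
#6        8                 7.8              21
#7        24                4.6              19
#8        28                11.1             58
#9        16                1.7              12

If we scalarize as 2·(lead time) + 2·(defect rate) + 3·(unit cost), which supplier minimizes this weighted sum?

#9

#1: 2·28 + 2·7.7 + 3·43 = 200.4
#2: 2·27 + 2·8.9 + 3·41 = 194.8
#3: 2·29 + 2·12.0 + 3·45 = 217.0
#4: 2·8 + 2·12.0 + 3·24 = 112.0
#5: 2·28 + 2·8.0 + 3·57 = 243.0
#6: 2·8 + 2·7.8 + 3·21 = 94.6
#7: 2·24 + 2·4.6 + 3·19 = 114.2
#8: 2·28 + 2·11.1 + 3·58 = 252.2
#9: 2·16 + 2·1.7 + 3·12 = 71.4
Lowest: #9 at 71.4.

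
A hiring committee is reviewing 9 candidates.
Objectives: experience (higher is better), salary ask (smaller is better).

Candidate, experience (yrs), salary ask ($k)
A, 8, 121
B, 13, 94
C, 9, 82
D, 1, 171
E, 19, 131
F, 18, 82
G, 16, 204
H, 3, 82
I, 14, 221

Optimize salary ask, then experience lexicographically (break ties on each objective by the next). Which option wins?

F

First minimize salary ask: best is 82, kept {C, F, H}.
Then maximize experience: best is 18, kept {F}.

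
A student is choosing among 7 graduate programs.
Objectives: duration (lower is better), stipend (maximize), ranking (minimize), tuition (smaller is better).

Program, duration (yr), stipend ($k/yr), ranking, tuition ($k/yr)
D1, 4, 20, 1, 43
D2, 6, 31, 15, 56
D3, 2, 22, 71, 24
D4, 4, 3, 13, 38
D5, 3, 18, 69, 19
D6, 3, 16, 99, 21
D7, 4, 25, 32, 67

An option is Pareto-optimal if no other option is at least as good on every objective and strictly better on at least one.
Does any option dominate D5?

No

D1: worse on duration (4 vs 3).
D2: worse on duration (6 vs 3).
D3: worse on ranking (71 vs 69).
D4: worse on duration (4 vs 3).
D6: worse on stipend (16 vs 18).
D7: worse on duration (4 vs 3).
No option is at least as good as D5 on every objective and strictly better on one.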